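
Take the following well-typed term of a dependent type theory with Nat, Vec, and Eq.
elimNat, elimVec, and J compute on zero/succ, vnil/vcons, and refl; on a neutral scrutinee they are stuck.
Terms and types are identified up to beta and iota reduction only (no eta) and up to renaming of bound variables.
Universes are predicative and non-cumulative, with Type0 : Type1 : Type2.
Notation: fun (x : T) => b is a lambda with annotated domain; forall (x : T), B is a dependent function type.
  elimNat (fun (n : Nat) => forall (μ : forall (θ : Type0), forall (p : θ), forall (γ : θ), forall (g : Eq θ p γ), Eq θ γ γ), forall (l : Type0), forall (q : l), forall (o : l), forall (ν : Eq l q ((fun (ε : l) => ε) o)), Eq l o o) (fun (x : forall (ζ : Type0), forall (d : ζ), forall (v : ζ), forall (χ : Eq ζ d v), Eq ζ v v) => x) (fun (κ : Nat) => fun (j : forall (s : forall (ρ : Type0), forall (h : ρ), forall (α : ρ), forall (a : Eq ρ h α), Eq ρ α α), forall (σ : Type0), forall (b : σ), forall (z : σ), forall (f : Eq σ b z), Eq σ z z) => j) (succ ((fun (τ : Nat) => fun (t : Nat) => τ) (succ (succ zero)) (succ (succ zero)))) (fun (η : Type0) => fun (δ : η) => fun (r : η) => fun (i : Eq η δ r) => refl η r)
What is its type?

the term's type:
  forall (n : Type0), forall (μ : n), forall (θ : n), forall (p : Eq n μ θ), Eq n θ θ


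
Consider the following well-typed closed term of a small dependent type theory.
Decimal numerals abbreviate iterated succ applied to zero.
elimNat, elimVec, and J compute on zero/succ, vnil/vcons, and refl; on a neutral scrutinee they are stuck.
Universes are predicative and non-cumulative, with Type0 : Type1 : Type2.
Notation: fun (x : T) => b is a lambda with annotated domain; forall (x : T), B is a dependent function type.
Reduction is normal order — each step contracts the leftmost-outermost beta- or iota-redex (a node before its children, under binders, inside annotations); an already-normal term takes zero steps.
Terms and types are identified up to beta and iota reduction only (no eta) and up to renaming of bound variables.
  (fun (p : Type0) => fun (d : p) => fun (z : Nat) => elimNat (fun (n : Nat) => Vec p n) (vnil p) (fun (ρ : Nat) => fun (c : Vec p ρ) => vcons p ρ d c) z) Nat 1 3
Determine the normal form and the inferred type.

normal form:
  vcons Nat 2 1 (vcons Nat 1 1 (vcons Nat 0 1 (vnil Nat)))
inferred type:
  Vec Nat 3


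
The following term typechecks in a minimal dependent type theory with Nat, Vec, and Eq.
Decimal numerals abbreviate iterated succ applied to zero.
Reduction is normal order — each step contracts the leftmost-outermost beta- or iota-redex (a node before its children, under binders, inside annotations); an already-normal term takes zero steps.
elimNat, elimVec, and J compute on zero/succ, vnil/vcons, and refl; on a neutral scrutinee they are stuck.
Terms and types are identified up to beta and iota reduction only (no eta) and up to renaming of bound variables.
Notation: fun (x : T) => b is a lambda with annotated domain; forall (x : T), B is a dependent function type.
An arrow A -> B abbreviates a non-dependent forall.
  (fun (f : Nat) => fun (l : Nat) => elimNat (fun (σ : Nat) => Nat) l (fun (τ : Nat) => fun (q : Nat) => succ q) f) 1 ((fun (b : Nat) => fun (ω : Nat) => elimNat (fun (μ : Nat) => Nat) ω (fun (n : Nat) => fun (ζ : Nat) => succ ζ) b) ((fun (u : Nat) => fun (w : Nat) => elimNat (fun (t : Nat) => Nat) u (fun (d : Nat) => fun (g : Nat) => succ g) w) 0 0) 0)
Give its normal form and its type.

normal form:
  1
inferred type:
  Nat
observation: 12 normal-order steps normalize the term, beginning with a beta-redex.


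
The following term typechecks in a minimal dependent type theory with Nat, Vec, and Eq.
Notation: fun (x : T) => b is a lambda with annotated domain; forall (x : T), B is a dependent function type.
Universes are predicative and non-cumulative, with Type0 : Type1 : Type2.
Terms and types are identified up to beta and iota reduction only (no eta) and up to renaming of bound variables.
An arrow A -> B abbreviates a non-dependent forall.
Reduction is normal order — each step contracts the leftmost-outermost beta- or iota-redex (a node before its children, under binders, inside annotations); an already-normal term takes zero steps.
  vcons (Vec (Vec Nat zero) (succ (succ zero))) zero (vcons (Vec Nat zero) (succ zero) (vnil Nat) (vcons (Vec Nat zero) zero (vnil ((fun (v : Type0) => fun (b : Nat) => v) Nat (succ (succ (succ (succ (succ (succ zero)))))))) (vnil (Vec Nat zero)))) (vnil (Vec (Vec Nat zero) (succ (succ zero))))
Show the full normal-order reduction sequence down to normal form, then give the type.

reduction (normal order):
  vcons (Vec (Vec Nat zero) (succ (succ zero))) zero (vcons (Vec Nat zero) (succ zero) (vnil Nat) (vcons (Vec Nat zero) zero (vnil ((fun (v : Type0) => fun (b : Nat) => v) Nat (succ (succ (succ (succ (succ (succ zero)))))))) (vnil (Vec Nat zero)))) (vnil (Vec (Vec Nat zero) (succ (succ zero))))
  ~> vcons (Vec (Vec Nat zero) (succ (succ zero))) zero (vcons (Vec Nat zero) (succ zero) (vnil Nat) (vcons (Vec Nat zero) zero (vnil ((fun (v : Nat) => Nat) (succ (succ (succ (succ (succ (succ zero)))))))) (vnil (Vec Nat zero)))) (vnil (Vec (Vec Nat zero) (succ (succ zero))))
  ~> vcons (Vec (Vec Nat zero) (succ (succ zero))) zero (vcons (Vec Nat zero) (succ zero) (vnil Nat) (vcons (Vec Nat zero) zero (vnil Nat) (vnil (Vec Nat zero)))) (vnil (Vec (Vec Nat zero) (succ (succ zero))))
inferred type:
  Vec (Vec (Vec Nat zero) (succ (succ zero))) (succ zero)


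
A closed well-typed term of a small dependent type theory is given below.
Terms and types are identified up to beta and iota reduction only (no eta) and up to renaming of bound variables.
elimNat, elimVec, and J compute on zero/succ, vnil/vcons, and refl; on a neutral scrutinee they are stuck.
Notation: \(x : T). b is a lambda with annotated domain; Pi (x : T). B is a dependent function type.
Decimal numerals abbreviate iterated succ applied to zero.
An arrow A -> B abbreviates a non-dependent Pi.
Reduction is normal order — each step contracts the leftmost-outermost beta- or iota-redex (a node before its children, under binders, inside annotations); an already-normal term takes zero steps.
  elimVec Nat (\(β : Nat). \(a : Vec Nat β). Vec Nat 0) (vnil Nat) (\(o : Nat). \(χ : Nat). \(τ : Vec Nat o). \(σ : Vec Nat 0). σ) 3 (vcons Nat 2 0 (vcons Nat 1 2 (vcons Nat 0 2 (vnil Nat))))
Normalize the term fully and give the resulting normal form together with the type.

reduced normal form:
  vnil Nat
inferred type:
  Vec Nat 0
observation: the first redex contracted is an elimVec iota-redex; the normal form is reached in 16 normal-order steps.


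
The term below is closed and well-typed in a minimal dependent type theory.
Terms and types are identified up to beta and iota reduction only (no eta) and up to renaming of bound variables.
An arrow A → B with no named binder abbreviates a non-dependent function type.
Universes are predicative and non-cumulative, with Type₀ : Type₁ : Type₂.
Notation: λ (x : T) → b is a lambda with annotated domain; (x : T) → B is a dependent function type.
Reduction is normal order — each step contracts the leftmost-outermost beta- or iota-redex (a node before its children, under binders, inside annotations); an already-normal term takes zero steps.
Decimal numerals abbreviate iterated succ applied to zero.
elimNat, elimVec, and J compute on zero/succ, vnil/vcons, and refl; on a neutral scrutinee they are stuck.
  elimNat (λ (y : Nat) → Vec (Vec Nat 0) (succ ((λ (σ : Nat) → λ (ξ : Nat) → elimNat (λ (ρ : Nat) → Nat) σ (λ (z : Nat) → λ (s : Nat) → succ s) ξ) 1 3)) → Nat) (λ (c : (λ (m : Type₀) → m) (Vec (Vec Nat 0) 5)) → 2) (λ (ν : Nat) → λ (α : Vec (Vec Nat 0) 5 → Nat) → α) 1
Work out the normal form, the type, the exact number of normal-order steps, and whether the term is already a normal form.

resulting normal form:
  λ (y : Vec (Vec Nat 0) 5) → 2
the term's type:
  Vec (Vec Nat 0) 5 → Nat
steps to reach normal form (normal order): 5
started in normal form: no
first contracted redex: an elimNat iota-redex


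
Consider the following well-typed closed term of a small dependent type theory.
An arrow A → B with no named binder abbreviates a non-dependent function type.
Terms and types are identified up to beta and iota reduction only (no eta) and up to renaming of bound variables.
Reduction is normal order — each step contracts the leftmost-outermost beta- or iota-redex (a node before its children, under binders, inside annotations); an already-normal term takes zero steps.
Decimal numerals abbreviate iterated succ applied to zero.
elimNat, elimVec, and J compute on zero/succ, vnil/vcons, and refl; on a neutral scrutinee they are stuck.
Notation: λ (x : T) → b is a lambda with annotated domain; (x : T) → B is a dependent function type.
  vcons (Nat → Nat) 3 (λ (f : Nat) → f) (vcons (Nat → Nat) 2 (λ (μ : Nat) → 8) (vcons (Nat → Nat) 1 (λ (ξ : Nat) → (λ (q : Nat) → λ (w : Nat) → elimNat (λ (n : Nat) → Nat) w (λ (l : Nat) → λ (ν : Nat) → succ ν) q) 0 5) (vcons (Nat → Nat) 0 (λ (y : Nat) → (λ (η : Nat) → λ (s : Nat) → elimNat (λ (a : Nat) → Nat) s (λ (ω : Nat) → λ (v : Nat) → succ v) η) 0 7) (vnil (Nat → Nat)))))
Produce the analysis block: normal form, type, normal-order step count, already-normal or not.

normal form:
  vcons (Nat → Nat) 3 (λ (f : Nat) → f) (vcons (Nat → Nat) 2 (λ (μ : Nat) → 8) (vcons (Nat → Nat) 1 (λ (ξ : Nat) → 5) (vcons (Nat → Nat) 0 (λ (q : Nat) → 7) (vnil (Nat → Nat)))))
type:
  Vec (Nat → Nat) 4
normal-order step count: 6
already normal: no
first redex: a beta-redex


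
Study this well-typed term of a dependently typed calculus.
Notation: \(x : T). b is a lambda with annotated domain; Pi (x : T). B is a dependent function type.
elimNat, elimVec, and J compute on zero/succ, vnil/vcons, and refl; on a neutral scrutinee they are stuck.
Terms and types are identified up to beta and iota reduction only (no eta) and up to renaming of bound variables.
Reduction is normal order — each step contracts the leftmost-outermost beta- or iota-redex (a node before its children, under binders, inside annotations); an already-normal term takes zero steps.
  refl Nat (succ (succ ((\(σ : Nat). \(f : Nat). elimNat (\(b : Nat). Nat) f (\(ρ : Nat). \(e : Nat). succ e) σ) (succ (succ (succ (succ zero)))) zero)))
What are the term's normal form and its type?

reduced normal form:
  refl Nat (succ (succ (succ (succ (succ (succ zero))))))
inferred type:
  Eq Nat (succ (succ (succ (succ (succ (succ zero)))))) (succ (succ (succ (succ (succ (succ zero))))))
observation: contracting a beta-redex first, the term normalizes in 15 steps.


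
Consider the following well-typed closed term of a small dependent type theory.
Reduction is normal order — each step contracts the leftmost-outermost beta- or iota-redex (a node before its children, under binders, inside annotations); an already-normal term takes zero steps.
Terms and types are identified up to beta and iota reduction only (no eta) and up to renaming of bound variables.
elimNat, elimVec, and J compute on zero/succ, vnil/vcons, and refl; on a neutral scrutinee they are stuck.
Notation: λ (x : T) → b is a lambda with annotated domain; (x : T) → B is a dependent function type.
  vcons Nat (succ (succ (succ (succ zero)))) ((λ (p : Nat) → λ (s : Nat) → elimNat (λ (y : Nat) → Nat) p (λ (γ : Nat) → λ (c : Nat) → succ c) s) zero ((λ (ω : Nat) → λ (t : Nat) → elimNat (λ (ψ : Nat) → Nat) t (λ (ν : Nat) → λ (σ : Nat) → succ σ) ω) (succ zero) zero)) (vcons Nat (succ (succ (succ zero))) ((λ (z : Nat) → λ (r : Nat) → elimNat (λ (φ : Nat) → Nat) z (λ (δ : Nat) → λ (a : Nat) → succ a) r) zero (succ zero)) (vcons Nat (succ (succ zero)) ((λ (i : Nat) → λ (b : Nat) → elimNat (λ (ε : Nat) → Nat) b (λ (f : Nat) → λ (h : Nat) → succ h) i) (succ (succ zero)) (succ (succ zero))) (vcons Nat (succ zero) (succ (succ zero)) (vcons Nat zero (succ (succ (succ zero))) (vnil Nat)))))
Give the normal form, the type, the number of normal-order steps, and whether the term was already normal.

resulting normal form:
  vcons Nat (succ (succ (succ (succ zero)))) (succ zero) (vcons Nat (succ (succ (succ zero))) (succ zero) (vcons Nat (succ (succ zero)) (succ (succ (succ (succ zero)))) (vcons Nat (succ zero) (succ (succ zero)) (vcons Nat zero (succ (succ (succ zero))) (vnil Nat)))))
the term's type:
  Vec Nat (succ (succ (succ (succ (succ zero)))))
steps to reach normal form (normal order): 27
started in normal form: no
first redex: a beta-redex


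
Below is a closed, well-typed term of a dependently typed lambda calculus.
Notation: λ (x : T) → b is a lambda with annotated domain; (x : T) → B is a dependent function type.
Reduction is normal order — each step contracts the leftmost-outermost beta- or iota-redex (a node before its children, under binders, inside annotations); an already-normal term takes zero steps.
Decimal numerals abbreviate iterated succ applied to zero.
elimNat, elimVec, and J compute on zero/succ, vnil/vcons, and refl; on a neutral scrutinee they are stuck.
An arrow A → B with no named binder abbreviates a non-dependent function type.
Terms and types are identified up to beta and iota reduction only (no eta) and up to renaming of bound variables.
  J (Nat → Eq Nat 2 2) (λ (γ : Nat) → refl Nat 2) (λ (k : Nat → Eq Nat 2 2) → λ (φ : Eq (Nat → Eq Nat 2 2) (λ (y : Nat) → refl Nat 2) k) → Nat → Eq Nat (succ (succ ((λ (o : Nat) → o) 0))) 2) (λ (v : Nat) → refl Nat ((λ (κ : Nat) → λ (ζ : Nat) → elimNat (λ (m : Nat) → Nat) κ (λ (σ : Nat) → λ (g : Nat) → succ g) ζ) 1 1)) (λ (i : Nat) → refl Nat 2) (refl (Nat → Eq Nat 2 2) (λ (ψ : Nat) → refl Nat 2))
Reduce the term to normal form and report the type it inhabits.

resulting normal form:
  λ (γ : Nat) → refl Nat 2
inferred type:
  Nat → Eq Nat 2 2


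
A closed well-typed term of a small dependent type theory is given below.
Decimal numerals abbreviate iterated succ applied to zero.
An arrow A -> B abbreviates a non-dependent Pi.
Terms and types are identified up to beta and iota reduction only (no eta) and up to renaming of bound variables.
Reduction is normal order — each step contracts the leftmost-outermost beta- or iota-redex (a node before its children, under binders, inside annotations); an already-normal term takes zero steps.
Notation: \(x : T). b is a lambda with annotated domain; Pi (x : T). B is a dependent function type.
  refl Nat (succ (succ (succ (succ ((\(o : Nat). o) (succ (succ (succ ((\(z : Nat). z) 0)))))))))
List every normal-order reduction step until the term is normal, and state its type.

normal-order reduction:
  refl Nat (succ (succ (succ (succ ((\(o : Nat). o) (succ (succ (succ ((\(z : Nat). z) 0)))))))))
  ~> refl Nat (succ (succ (succ (succ (succ (succ (succ ((\(o : Nat). o) 0))))))))
  ~> refl Nat 7
type:
  Eq Nat 7 7


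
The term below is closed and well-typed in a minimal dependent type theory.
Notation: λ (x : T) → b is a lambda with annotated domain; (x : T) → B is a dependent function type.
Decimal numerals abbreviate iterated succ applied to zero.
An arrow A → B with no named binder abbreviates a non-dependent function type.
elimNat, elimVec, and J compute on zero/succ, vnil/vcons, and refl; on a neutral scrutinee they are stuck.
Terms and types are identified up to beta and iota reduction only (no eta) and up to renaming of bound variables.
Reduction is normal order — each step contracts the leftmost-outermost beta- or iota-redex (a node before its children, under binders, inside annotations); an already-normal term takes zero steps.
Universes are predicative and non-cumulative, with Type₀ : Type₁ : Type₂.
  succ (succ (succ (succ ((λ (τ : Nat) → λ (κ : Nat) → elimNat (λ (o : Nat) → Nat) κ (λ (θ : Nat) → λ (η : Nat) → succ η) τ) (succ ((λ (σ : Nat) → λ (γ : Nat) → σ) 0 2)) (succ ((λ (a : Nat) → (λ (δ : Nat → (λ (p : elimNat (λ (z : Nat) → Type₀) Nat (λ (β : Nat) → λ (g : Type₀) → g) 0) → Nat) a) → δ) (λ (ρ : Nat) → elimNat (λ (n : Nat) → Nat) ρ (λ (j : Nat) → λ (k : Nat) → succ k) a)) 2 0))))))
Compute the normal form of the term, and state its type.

resulting normal form:
  8
type:
  Nat
observation: reduction starts at a beta-redex, and 18 normal-order steps reach the normal form.


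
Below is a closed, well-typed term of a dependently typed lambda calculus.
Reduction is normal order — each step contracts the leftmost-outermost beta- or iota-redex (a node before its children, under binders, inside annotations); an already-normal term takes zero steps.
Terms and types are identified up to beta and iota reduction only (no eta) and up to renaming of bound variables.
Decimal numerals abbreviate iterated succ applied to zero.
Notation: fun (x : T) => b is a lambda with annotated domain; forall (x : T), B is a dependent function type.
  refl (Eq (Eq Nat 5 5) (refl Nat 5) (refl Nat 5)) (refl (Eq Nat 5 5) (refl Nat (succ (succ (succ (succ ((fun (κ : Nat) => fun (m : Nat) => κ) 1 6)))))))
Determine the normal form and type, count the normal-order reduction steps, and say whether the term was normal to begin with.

normal form:
  refl (Eq (Eq Nat 5 5) (refl Nat 5) (refl Nat 5)) (refl (Eq Nat 5 5) (refl Nat 5))
inferred type:
  Eq (Eq (Eq Nat 5 5) (refl Nat 5) (refl Nat 5)) (refl (Eq Nat 5 5) (refl Nat 5)) (refl (Eq Nat 5 5) (refl Nat 5))
normal-order step count: 2
started in normal form: no
first redex: a beta-redex


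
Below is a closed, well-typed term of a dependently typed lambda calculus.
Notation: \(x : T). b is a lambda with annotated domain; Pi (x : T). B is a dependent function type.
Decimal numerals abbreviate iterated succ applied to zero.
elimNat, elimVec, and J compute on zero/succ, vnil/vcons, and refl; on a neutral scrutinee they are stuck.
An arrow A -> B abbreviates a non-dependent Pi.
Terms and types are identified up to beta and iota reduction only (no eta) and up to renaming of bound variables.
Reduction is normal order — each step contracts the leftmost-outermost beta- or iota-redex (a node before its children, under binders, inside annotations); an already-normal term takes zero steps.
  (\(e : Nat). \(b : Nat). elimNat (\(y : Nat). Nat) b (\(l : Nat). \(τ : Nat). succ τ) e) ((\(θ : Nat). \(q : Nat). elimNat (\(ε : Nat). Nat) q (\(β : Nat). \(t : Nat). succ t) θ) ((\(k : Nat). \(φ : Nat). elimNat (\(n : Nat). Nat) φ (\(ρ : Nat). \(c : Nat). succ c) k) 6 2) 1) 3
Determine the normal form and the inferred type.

reduced normal form:
  12
the term's type:
  Nat


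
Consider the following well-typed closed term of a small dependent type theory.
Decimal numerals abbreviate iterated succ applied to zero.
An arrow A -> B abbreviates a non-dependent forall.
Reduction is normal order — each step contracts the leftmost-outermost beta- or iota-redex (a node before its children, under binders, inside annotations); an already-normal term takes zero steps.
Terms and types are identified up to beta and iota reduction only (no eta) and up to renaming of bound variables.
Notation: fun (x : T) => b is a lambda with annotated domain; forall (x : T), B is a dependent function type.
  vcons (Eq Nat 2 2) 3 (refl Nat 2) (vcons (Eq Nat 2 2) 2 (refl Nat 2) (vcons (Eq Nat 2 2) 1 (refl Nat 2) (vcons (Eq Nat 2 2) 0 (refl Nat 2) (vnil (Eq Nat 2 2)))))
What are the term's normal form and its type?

normal form:
  vcons (Eq Nat 2 2) 3 (refl Nat 2) (vcons (Eq Nat 2 2) 2 (refl Nat 2) (vcons (Eq Nat 2 2) 1 (refl Nat 2) (vcons (Eq Nat 2 2) 0 (refl Nat 2) (vnil (Eq Nat 2 2)))))
inferred type:
  Vec (Eq Nat 2 2) 4
observation: the term is already in normal form.


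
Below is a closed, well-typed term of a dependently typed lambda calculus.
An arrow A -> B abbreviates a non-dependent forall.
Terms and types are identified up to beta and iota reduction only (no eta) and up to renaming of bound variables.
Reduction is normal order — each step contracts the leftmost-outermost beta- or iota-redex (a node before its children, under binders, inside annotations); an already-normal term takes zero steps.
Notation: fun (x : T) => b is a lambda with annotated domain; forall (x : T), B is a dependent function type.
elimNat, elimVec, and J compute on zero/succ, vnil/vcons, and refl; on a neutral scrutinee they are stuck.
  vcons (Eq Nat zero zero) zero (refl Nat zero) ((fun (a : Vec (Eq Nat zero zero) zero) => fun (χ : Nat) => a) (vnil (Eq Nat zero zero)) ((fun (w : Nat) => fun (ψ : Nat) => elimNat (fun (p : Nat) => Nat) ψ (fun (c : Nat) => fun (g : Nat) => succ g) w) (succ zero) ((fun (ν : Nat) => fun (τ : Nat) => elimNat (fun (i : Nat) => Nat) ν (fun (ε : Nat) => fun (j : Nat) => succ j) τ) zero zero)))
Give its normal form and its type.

resulting normal form:
  vcons (Eq Nat zero zero) zero (refl Nat zero) (vnil (Eq Nat zero zero))
type:
  Vec (Eq Nat zero zero) (succ zero)
observation: 2 normal-order steps normalize the term, beginning with a beta-redex.


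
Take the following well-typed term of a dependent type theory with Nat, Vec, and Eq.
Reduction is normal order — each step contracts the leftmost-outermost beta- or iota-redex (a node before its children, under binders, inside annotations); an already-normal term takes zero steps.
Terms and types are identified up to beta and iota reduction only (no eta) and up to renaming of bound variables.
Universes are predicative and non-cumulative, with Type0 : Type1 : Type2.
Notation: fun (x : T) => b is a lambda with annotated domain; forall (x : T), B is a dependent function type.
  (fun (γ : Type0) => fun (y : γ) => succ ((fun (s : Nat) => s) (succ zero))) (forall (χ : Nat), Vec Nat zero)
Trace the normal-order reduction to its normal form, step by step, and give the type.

reduction (normal order):
  (fun (γ : Type0) => fun (y : γ) => succ ((fun (s : Nat) => s) (succ zero))) (forall (χ : Nat), Vec Nat zero)
  ~> fun (γ : forall (y : Nat), Vec Nat zero) => succ ((fun (s : Nat) => s) (succ zero))
  ~> fun (γ : forall (y : Nat), Vec Nat zero) => succ (succ zero)
inferred type:
  forall (γ : forall (y : Nat), Vec Nat zero), Nat


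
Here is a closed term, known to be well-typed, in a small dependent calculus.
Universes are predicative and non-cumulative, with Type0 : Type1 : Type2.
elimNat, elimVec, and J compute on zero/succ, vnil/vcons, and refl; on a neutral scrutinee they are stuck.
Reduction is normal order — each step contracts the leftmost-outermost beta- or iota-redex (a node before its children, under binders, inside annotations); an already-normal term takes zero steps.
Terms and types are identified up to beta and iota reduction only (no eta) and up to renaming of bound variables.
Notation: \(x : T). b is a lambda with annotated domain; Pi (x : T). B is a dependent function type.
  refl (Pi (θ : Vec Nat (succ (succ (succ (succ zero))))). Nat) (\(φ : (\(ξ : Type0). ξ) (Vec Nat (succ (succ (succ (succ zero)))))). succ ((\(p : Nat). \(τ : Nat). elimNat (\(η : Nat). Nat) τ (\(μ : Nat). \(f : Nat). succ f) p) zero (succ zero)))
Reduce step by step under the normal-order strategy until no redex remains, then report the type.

reduction (normal order):
  refl (Pi (θ : Vec Nat (succ (succ (succ (succ zero))))). Nat) (\(φ : (\(ξ : Type0). ξ) (Vec Nat (succ (succ (succ (succ zero)))))). succ ((\(p : Nat). \(τ : Nat). elimNat (\(η : Nat). Nat) τ (\(μ : Nat). \(f : Nat). succ f) p) zero (succ zero)))
  ~> refl (Pi (θ : Vec Nat (succ (succ (succ (succ zero))))). Nat) (\(φ : Vec Nat (succ (succ (succ (succ zero))))). succ ((\(ξ : Nat). \(p : Nat). elimNat (\(τ : Nat). Nat) p (\(η : Nat). \(μ : Nat). succ μ) ξ) zero (succ zero)))
  ~> refl (Pi (θ : Vec Nat (succ (succ (succ (succ zero))))). Nat) (\(φ : Vec Nat (succ (succ (succ (succ zero))))). succ ((\(ξ : Nat). elimNat (\(p : Nat). Nat) ξ (\(τ : Nat). \(η : Nat). succ η) zero) (succ zero)))
  ~> refl (Pi (θ : Vec Nat (succ (succ (succ (succ zero))))). Nat) (\(φ : Vec Nat (succ (succ (succ (succ zero))))). succ (elimNat (\(ξ : Nat). Nat) (succ zero) (\(p : Nat). \(τ : Nat). succ τ) zero))
  ~> refl (Pi (θ : Vec Nat (succ (succ (succ (succ zero))))). Nat) (\(φ : Vec Nat (succ (succ (succ (succ zero))))). succ (succ zero))
the term's type:
  Eq (Pi (θ : Vec Nat (succ (succ (succ (succ zero))))). Nat) (\(φ : Vec Nat (succ (succ (succ (succ zero))))). succ (succ zero)) (\(ξ : Vec Nat (succ (succ (succ (succ zero))))). succ (succ zero))


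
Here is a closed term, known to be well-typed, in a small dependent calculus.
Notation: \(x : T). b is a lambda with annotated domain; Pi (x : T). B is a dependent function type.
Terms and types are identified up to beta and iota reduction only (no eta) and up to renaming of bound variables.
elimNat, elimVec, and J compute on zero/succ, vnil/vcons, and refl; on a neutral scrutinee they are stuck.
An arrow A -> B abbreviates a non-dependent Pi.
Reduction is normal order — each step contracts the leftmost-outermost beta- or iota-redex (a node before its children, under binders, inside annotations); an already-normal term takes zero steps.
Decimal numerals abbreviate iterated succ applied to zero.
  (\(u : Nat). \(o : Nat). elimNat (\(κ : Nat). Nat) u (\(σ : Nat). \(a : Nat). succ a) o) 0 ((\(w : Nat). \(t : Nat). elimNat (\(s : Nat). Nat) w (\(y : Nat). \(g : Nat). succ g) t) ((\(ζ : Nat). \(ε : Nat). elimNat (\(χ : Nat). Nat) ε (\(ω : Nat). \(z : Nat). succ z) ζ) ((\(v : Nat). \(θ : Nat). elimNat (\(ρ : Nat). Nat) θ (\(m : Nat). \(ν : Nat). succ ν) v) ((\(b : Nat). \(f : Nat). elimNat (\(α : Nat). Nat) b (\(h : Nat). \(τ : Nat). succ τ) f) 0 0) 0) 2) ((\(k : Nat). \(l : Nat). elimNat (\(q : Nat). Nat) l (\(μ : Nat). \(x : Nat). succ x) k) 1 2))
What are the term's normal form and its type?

reduced normal form:
  5
inferred type:
  Nat


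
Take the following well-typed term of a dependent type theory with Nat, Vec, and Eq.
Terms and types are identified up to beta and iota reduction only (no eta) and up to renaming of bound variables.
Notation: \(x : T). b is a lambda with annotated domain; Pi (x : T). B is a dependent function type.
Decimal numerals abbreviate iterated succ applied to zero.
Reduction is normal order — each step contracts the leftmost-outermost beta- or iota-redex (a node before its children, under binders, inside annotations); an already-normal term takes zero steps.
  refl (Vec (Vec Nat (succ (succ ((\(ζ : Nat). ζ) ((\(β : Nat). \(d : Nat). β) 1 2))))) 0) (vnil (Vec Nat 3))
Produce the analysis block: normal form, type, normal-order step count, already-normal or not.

reduced normal form:
  refl (Vec (Vec Nat 3) 0) (vnil (Vec Nat 3))
type:
  Eq (Vec (Vec Nat 3) 0) (vnil (Vec Nat 3)) (vnil (Vec Nat 3))
reduction steps (normal order): 3
started in normal form: no
first contracted redex: a beta-redex


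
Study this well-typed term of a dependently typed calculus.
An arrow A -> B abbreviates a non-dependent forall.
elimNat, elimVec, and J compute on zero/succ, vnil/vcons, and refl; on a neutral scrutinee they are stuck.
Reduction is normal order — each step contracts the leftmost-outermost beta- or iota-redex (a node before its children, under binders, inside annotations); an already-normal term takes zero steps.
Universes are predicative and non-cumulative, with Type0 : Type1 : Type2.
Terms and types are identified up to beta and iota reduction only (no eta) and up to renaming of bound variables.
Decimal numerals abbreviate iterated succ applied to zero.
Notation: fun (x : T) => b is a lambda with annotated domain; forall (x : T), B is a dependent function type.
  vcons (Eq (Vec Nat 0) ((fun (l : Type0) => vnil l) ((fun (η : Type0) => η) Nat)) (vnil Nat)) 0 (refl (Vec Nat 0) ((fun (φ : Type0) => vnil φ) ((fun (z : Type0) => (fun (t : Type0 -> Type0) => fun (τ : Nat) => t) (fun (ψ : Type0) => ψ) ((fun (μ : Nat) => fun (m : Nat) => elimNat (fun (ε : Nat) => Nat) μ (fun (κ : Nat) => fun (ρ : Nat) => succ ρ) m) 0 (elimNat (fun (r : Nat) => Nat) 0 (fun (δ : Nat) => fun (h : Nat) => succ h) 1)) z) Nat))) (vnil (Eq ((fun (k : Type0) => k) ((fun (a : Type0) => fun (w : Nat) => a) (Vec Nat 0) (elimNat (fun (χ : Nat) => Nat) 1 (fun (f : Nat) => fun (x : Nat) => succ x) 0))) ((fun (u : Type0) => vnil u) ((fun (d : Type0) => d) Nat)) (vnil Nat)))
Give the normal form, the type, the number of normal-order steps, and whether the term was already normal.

resulting normal form:
  vcons (Eq (Vec Nat 0) (vnil Nat) (vnil Nat)) 0 (refl (Vec Nat 0) (vnil Nat)) (vnil (Eq (Vec Nat 0) (vnil Nat) (vnil Nat)))
inferred type:
  Vec (Eq (Vec Nat 0) (vnil Nat) (vnil Nat)) 1
steps to reach normal form (normal order): 12
started in normal form: no
first redex: a beta-redex


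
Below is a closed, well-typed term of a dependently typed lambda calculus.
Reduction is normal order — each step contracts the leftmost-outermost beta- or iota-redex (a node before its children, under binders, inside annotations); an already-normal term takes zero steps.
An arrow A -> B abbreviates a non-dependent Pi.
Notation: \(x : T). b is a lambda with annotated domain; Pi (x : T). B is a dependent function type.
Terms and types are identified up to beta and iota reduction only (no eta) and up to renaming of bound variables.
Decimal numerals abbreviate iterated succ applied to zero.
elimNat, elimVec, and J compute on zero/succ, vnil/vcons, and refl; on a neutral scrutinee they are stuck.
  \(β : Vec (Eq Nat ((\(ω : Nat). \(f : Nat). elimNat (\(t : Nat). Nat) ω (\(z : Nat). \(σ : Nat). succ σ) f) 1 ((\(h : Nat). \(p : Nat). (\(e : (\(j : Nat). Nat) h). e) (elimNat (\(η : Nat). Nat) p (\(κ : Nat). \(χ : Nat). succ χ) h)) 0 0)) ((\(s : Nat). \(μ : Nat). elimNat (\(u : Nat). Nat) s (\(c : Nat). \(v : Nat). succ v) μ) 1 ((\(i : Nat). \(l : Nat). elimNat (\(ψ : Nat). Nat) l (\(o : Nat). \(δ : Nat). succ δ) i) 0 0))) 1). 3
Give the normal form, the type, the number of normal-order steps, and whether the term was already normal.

reduced normal form:
  \(β : Vec (Eq Nat 1 1) 1). 3
inferred type:
  Vec (Eq Nat 1 1) 1 -> Nat
steps to reach normal form (normal order): 13
started in normal form: no
first contracted redex: a beta-redex


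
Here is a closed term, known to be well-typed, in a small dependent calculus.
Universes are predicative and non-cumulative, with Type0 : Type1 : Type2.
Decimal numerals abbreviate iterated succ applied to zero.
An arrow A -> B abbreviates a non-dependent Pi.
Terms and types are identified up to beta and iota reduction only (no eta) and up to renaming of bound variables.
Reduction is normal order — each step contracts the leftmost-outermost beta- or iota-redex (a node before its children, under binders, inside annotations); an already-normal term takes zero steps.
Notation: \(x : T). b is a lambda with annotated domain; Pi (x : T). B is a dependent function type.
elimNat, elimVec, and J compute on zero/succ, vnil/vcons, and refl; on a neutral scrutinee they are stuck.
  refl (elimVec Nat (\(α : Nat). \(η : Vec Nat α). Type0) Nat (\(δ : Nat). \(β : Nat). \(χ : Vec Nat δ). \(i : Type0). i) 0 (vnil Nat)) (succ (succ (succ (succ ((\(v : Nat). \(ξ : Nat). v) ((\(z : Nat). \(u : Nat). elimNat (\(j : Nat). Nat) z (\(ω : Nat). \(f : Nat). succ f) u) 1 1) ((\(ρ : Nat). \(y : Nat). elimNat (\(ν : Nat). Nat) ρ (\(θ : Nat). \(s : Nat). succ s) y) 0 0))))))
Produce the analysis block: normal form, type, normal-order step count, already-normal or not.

reduced normal form:
  refl Nat 6
inferred type:
  Eq Nat 6 6
normal-order step count: 9
already normal: no
first redex: an elimVec iota-redex


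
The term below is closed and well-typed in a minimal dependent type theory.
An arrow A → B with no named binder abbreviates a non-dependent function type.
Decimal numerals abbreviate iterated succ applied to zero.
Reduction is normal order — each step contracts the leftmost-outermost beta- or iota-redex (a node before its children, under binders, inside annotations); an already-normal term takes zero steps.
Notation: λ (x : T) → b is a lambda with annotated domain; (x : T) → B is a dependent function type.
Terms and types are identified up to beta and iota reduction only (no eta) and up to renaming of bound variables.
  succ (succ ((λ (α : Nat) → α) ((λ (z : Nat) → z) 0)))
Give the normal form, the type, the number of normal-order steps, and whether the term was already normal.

reduced normal form:
  2
type:
  Nat
reduction steps (normal order): 2
already normal: no
first redex: a beta-redex


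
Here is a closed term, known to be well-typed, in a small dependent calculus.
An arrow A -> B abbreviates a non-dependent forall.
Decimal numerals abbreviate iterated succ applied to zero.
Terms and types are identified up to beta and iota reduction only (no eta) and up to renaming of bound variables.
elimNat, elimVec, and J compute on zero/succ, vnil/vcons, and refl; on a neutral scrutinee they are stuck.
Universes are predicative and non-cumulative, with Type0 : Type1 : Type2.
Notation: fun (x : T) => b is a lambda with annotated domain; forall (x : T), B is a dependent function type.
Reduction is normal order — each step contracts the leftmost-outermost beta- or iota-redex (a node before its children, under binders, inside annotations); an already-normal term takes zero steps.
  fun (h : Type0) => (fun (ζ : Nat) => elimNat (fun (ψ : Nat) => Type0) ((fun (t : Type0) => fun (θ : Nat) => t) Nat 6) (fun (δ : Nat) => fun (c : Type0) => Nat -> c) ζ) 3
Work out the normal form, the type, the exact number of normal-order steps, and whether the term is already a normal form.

reduced normal form:
  fun (h : Type0) => Nat -> Nat -> Nat -> Nat
the term's type:
  Type0 -> Type0
reduction steps (normal order): 13
already normal: no
first contracted redex: a beta-redex


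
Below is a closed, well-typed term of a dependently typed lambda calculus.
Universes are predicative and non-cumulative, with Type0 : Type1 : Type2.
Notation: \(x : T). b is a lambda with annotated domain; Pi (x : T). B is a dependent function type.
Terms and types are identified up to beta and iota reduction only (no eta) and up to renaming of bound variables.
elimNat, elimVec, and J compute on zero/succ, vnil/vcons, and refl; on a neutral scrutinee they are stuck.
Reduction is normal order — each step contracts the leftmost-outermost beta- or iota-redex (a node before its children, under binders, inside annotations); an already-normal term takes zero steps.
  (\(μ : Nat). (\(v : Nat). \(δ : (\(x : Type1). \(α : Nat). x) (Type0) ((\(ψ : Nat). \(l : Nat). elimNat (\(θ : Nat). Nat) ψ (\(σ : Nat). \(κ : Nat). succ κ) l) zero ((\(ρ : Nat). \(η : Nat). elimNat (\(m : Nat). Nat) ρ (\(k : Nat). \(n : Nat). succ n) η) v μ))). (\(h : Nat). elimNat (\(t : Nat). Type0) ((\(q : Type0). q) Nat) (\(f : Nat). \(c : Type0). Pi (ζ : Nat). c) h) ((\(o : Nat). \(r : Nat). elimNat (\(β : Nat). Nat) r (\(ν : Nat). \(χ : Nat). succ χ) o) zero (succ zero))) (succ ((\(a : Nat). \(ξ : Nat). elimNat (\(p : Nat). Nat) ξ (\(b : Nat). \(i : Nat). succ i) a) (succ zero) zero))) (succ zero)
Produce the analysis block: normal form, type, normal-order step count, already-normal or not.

normal form:
  \(μ : Type0). Pi (v : Nat). Nat
the term's type:
  Pi (μ : Type0). Type0
normal-order step count: 13
already normal: no
first redex: a beta-redex


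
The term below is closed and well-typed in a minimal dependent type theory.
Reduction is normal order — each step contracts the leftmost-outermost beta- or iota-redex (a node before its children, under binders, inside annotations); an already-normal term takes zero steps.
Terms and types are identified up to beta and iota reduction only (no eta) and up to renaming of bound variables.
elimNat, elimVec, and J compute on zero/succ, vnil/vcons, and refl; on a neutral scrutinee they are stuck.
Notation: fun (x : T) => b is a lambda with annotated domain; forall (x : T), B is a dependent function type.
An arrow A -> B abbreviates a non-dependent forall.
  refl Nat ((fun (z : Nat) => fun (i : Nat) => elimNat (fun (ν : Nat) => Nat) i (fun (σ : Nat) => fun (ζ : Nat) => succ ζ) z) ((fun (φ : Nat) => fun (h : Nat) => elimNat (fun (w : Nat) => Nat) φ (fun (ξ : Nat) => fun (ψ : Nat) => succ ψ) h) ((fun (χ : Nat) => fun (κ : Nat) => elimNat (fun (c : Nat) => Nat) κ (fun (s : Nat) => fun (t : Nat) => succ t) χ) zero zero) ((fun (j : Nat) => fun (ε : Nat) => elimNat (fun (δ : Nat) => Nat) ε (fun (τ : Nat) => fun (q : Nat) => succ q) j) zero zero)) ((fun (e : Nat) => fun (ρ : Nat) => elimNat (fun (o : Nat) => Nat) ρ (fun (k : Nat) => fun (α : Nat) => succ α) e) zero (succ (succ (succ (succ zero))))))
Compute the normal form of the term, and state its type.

normal form:
  refl Nat (succ (succ (succ (succ zero))))
type:
  Eq Nat (succ (succ (succ (succ zero)))) (succ (succ (succ (succ zero))))
observation: normalization takes exactly 15 steps under the normal-order strategy.


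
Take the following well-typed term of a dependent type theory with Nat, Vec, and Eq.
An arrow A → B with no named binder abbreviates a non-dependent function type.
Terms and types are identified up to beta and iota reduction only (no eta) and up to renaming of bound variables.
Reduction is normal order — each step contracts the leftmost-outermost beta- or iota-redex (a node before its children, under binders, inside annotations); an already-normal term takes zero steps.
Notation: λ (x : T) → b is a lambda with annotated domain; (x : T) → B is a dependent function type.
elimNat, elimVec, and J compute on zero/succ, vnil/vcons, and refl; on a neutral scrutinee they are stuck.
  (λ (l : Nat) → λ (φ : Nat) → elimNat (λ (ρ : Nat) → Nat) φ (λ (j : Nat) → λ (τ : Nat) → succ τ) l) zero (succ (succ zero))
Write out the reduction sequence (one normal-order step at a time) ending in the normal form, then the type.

reduction (normal order):
  (λ (l : Nat) → λ (φ : Nat) → elimNat (λ (ρ : Nat) → Nat) φ (λ (j : Nat) → λ (τ : Nat) → succ τ) l) zero (succ (succ zero))
  ~> (λ (l : Nat) → elimNat (λ (φ : Nat) → Nat) l (λ (ρ : Nat) → λ (j : Nat) → succ j) zero) (succ (succ zero))
  ~> elimNat (λ (l : Nat) → Nat) (succ (succ zero)) (λ (φ : Nat) → λ (ρ : Nat) → succ ρ) zero
  ~> succ (succ zero)
inferred type:
  Nat


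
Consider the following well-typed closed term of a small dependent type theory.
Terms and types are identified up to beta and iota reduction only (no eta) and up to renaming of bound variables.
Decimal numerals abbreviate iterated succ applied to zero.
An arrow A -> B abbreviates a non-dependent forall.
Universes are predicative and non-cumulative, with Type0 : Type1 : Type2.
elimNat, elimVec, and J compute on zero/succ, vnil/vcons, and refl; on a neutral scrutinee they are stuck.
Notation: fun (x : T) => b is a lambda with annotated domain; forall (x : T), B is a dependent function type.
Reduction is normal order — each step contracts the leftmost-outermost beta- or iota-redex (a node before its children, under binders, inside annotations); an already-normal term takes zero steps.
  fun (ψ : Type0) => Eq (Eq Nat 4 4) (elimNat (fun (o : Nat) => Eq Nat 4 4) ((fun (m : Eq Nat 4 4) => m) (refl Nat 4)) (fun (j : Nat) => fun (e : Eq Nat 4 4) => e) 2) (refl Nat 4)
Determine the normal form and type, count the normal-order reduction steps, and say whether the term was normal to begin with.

reduced normal form:
  fun (ψ : Type0) => Eq (Eq Nat 4 4) (refl Nat 4) (refl Nat 4)
the term's type:
  Type0 -> Type0
steps to reach normal form (normal order): 8
already normal: no
first contracted redex: an elimNat iota-redex


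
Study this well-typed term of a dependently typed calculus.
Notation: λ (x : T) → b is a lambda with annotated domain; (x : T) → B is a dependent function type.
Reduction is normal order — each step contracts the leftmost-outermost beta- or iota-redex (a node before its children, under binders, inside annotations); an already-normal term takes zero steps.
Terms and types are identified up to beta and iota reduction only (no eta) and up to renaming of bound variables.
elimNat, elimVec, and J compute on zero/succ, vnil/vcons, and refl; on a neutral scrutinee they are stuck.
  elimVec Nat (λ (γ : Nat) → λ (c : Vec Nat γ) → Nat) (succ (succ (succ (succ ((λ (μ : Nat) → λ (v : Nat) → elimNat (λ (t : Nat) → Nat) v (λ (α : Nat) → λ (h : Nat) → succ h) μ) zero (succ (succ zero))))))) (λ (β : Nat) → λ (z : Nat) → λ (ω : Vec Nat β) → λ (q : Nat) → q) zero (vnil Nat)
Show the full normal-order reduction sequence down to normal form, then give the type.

reduction (normal order):
  elimVec Nat (λ (γ : Nat) → λ (c : Vec Nat γ) → Nat) (succ (succ (succ (succ ((λ (μ : Nat) → λ (v : Nat) → elimNat (λ (t : Nat) → Nat) v (λ (α : Nat) → λ (h : Nat) → succ h) μ) zero (succ (succ zero))))))) (λ (β : Nat) → λ (z : Nat) → λ (ω : Vec Nat β) → λ (q : Nat) → q) zero (vnil Nat)
  ~> succ (succ (succ (succ ((λ (γ : Nat) → λ (c : Nat) → elimNat (λ (μ : Nat) → Nat) c (λ (v : Nat) → λ (t : Nat) → succ t) γ) zero (succ (succ zero))))))
  ~> succ (succ (succ (succ ((λ (γ : Nat) → elimNat (λ (c : Nat) → Nat) γ (λ (μ : Nat) → λ (v : Nat) → succ v) zero) (succ (succ zero))))))
  ~> succ (succ (succ (succ (elimNat (λ (γ : Nat) → Nat) (succ (succ zero)) (λ (c : Nat) → λ (μ : Nat) → succ μ) zero))))
  ~> succ (succ (succ (succ (succ (succ zero)))))
type:
  Nat
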